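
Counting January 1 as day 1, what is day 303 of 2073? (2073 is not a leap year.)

January has 31 days (303 − 31 = 272 remain).
February has 28 days (272 − 28 = 244 remain).
March has 31 days (244 − 31 = 213 remain).
April has 30 days (213 − 30 = 183 remain).
May has 31 days (183 − 31 = 152 remain).
June has 30 days (152 − 30 = 122 remain).
July has 31 days (122 − 31 = 91 remain).
August has 31 days (91 − 31 = 60 remain).
September has 30 days (60 − 30 = 30 remain).
30 into October → October 30.

30 October 2073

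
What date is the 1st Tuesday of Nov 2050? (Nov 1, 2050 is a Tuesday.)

Nov 1, 2050

Nov 2050 begins on a Tuesday, so the first Tuesday is Nov 1.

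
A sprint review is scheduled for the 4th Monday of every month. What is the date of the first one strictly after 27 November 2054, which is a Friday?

November 2054 starts on a Sunday; its first Monday is the 2nd, so the 4th Monday is the 23rd — 23 November 2054.
That is not after 27 November 2054, so look at December 2054.
December 2054 starts on a Tuesday; its first Monday is the 7th, so the 4th Monday is the 28th — 28 December 2054.

28 December 2054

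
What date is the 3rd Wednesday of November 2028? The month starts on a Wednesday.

November 2028 begins on a Wednesday, so the first Wednesday is November 1.
The 3rd Wednesday is 2 weeks later: 1 + 14 = 15.

15 November 2028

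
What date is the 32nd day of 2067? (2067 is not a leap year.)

Jan has 31 days (32 − 31 = 1 remain).
1 into Feb → Feb 1.

Feb 1, 2067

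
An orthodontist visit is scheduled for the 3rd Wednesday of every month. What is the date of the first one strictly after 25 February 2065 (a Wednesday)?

18 March 2065

February 2065 starts on a Sunday; its first Wednesday is the 4th, so the 3rd Wednesday is the 18th — 18 February 2065.
That is not after 25 February 2065, so look at March 2065.
March 2065 starts on a Sunday; its first Wednesday is the 4th, so the 3rd Wednesday is the 18th — 18 March 2065.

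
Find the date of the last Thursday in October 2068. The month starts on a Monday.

October 2068 begins on a Monday, so the first Thursday is October 4 (3 days later).
October 2068 has 31 days. Adding weeks: 4, 11, 18, 25 — the last one ≤ 31 is the 25th.

October 25, 2068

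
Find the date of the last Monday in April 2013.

29 April 2013

The first Monday of April 2013 is April 1.
April 2013 has 30 days. Adding weeks: 1, 8, 15, 22, 29 — the last one ≤ 30 is the 29th.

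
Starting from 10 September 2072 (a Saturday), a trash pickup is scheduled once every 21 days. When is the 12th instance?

The 12th occurrence is 11 intervals after the first: 11 × 21 = 231 days after 10 September 2072.
September has 30 days — 20 days to the end of September leaves 211.
October has 31 days (180 left).
November has 30 days (150 left).
December has 31 days (119 left).
January has 31 days (88 left).
February has 28 days (60 left).
March has 31 days (29 left).
29 days into April → 29 April 2073.

29 April 2073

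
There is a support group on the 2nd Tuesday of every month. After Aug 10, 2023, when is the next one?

Sep 12, 2023

Aug 2023 starts on a Tuesday; its first Tuesday is the 1st, so the 2nd Tuesday is the 8th — Aug 8, 2023.
That is not after Aug 10, 2023, so look at Sep 2023.
Sep 2023 starts on a Friday; its first Tuesday is the 5th, so the 2nd Tuesday is the 12th — Sep 12, 2023.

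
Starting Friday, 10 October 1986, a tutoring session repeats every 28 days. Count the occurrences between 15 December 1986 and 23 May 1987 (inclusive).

Occurrences land 28·i days after 10 October 1986 for i = 0, 1, 2, …
15 December 1986 is 66 days after the start; 66 ÷ 28 = 2 remainder 10; since the remainder is 10, round up to i = 3. First occurrence in the window: #4 on 2 January 1987 (3×28 = 84 days in).
23 May 1987 is 225 days after the start; 225 ÷ 28 = 8 remainder 1. Last occurrence in the window: #9 on 22 May 1987.
Occurrences #4 through #9: 6 in total.

6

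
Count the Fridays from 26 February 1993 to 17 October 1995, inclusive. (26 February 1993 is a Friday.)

138

26 February 1993 is a Friday; the first Friday on or after it is 26 February 1993.
From 26 February 1993 to 17 October 1995: 308 + 365 + 290 = 963 days (rest of 1993, 1994, to 17 October 1995 in 1995).
963 ÷ 7 = 137 full weeks with remainder 4, so 137 more Fridays after the first → 138.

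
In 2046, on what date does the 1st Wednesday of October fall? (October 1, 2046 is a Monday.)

October 2046 begins on a Monday, so the first Wednesday is October 3 (2 days later).

October 3, 2046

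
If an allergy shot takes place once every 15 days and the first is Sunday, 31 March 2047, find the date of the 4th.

The 4th occurrence is 3 intervals after the first: 3 × 15 = 45 days after 31 March 2047.
March has 31 days — 0 days to the end of March leaves 45.
April has 30 days (15 left).
15 days into May → 15 May 2047.

15 May 2047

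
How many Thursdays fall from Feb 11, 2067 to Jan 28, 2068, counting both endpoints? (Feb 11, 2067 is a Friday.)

Feb 11, 2067 is a Friday; the first Thursday on or after it is Feb 17, 2067 (6 days later).
From Feb 17, 2067 to Jan 28, 2068: 317 + 28 = 345 days (rest of 2067, to Jan 28, 2068 in 2068).
345 ÷ 7 = 49 full weeks with remainder 2, so 49 more Thursdays after the first → 50.

50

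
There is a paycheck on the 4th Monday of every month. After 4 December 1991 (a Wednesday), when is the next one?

23 December 1991

December 1991 starts on a Sunday; its first Monday is the 2nd, so the 4th Monday is the 23rd — 23 December 1991.
23 December 1991 is after 4 December 1991, so that is the next one.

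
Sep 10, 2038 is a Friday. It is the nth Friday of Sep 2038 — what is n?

2nd

Day 10 falls in week ⌈10/7⌉ of the month.
Days 1–7 hold the 1st Friday, 8–14 the 2nd, 15–21 the 3rd, 22–28 the 4th, 29–31 the 5th.
10 is in the range for the 2nd.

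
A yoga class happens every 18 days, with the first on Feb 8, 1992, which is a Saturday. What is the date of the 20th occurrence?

The 20th occurrence is 19 intervals after the first: 19 × 18 = 342 days after Feb 8, 1992.
Feb has 29 days — 21 days to the end of Feb leaves 321.
Mar has 31 days (290 left).
Apr has 30 days (260 left).
May has 31 days (229 left).
Jun has 30 days (199 left).
Jul has 31 days (168 left).
Aug has 31 days (137 left).
Sep has 30 days (107 left).
Oct has 31 days (76 left).
Nov has 30 days (46 left).
Dec has 31 days (15 left).
15 days into Jan → Jan 15, 1993.

Jan 15, 1993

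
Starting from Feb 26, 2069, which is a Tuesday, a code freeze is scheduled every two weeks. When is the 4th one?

The 4th occurrence is 3 intervals after the first: 3 × 14 = 42 days after Feb 26, 2069.
Feb has 28 days — 2 days to the end of Feb leaves 40.
Mar has 31 days (9 left).
9 days into Apr → Apr 9, 2069.

Apr 9, 2069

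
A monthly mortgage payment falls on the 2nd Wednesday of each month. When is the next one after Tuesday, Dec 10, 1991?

Dec 1991 starts on a Sunday; its first Wednesday is the 4th, so the 2nd Wednesday is the 11th — Dec 11, 1991.
Dec 11, 1991 is after Dec 10, 1991, so that is the next one.

Dec 11, 1991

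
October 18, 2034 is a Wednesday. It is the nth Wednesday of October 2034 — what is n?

Day 18 falls in week ⌈18/7⌉ of the month.
Days 1–7 hold the 1st Wednesday, 8–14 the 2nd, 15–21 the 3rd, 22–28 the 4th, 29–31 the 5th.
18 is in the range for the 3rd.

3rd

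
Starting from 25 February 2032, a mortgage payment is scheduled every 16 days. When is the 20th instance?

25 December 2032

The 20th occurrence is 19 intervals after the first: 19 × 16 = 304 days after 25 February 2032.
February has 29 days — 4 days to the end of February leaves 300.
March has 31 days (269 left).
April has 30 days (239 left).
May has 31 days (208 left).
June has 30 days (178 left).
July has 31 days (147 left).
August has 31 days (116 left).
September has 30 days (86 left).
October has 31 days (55 left).
November has 30 days (25 left).
25 days into December → 25 December 2032.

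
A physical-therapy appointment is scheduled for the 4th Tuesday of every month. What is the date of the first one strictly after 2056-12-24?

2056-12-26

December 2056 starts on a Friday; its first Tuesday is the 5th, so the 4th Tuesday is the 26th — 2056-12-26.
2056-12-26 is after 2056-12-24, so that is the next one.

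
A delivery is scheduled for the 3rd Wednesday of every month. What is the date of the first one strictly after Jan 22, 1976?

Feb 18, 1976

Jan 1976 starts on a Thursday; its first Wednesday is the 7th, so the 3rd Wednesday is the 21st — Jan 21, 1976.
That is not after Jan 22, 1976, so look at Feb 1976.
Feb 1976 starts on a Sunday; its first Wednesday is the 4th, so the 3rd Wednesday is the 18th — Feb 18, 1976.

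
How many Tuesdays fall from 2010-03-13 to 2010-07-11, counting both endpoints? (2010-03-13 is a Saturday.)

17

2010-03-13 is a Saturday; the first Tuesday on or after it is 2010-03-16 (3 days later).
From 2010-03-16 to 2010-07-11: 15 + 30 + 31 + 30 + 11 = 117 days (rest of March, April, May, June, July).
117 ÷ 7 = 16 full weeks with remainder 5, so 16 more Tuesdays after the first → 17.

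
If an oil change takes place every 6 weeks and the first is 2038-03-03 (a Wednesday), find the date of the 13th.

The 13th occurrence is 12 intervals after the first: 12 × 42 = 504 days after 2038-03-03.
March has 31 days — 28 days to the end of March leaves 476.
From end of March to end of 2038 is 275 days (201 left).
January has 31 days (170 left).
February has 28 days (142 left).
March has 31 days (111 left).
April has 30 days (81 left).
May has 31 days (50 left).
June has 30 days (20 left).
20 days into July → 2039-07-20.

2039-07-20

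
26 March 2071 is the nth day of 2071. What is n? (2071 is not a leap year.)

Days in months before March: 31 + 28 = 59.
Plus 26 days into March → day 85.

85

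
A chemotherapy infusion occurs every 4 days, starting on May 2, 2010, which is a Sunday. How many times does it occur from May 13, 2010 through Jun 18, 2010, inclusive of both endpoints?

Occurrences land 4·i days after May 2, 2010 for i = 0, 1, 2, …
May 13, 2010 is 11 days after the start; 11 ÷ 4 = 2 remainder 3; since the remainder is 3, round up to i = 3. First occurrence in the window: #4 on May 14, 2010 (3×4 = 12 days in).
Jun 18, 2010 is 47 days after the start; 47 ÷ 4 = 11 remainder 3. Last occurrence in the window: #12 on Jun 15, 2010.
Occurrences #4 through #12: 9 in total.

9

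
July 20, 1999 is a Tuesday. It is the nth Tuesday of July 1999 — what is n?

Day 20 falls in week ⌈20/7⌉ of the month.
Days 1–7 hold the 1st Tuesday, 8–14 the 2nd, 15–21 the 3rd, 22–28 the 4th, 29–31 the 5th.
20 is in the range for the 3rd.

3rd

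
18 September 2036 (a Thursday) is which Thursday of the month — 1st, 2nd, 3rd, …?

Day 18 falls in week ⌈18/7⌉ of the month.
Days 1–7 hold the 1st Thursday, 8–14 the 2nd, 15–21 the 3rd, 22–28 the 4th, 29–31 the 5th.
18 is in the range for the 3rd.

3rd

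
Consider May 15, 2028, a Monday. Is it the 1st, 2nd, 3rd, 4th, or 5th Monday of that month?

3rd

Day 15 falls in week ⌈15/7⌉ of the month.
Days 1–7 hold the 1st Monday, 8–14 the 2nd, 15–21 the 3rd, 22–28 the 4th, 29–31 the 5th.
15 is in the range for the 3rd.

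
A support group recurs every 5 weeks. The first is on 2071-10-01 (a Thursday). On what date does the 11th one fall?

The 11th occurrence is 10 intervals after the first: 10 × 35 = 350 days after 2071-10-01.
October has 31 days — 30 days to the end of October leaves 320.
November has 30 days (290 left).
December has 31 days (259 left).
January has 31 days (228 left).
February has 29 days (199 left).
March has 31 days (168 left).
April has 30 days (138 left).
May has 31 days (107 left).
June has 30 days (77 left).
July has 31 days (46 left).
August has 31 days (15 left).
15 days into September → 2072-09-15.

2072-09-15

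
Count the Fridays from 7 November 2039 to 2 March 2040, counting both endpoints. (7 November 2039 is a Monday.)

17

7 November 2039 is a Monday; the first Friday on or after it is 11 November 2039 (4 days later).
From 11 November 2039 to 2 March 2040: 19 + 31 + 31 + 29 + 2 = 112 days (rest of November, December, January, February, March).
112 ÷ 7 = 16 full weeks with remainder 0, so 16 more Fridays after the first → 17.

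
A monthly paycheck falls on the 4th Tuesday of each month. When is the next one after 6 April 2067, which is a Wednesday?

April 2067 starts on a Friday; its first Tuesday is the 5th, so the 4th Tuesday is the 26th — 26 April 2067.
26 April 2067 is after 6 April 2067, so that is the next one.

26 April 2067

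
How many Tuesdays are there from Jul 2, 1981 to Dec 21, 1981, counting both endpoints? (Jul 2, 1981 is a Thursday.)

Jul 2, 1981 is a Thursday; the first Tuesday on or after it is Jul 7, 1981 (5 days later).
From Jul 7, 1981 to Dec 21, 1981: 24 + 31 + 30 + 31 + 30 + 21 = 167 days (rest of Jul, Aug, Sep, Oct, Nov, Dec).
167 ÷ 7 = 23 full weeks with remainder 6, so 23 more Tuesdays after the first → 24.

24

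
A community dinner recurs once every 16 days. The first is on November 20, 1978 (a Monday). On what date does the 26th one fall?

The 26th occurrence is 25 intervals after the first: 25 × 16 = 400 days after November 20, 1978.
November has 30 days — 10 days to the end of November leaves 390.
December has 31 days (359 left).
January has 31 days (328 left).
February has 28 days (300 left).
March has 31 days (269 left).
April has 30 days (239 left).
May has 31 days (208 left).
June has 30 days (178 left).
July has 31 days (147 left).
August has 31 days (116 left).
September has 30 days (86 left).
October has 31 days (55 left).
November has 30 days (25 left).
25 days into December → December 25, 1979.

December 25, 1979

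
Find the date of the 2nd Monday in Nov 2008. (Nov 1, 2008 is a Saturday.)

Nov 10, 2008

Nov 2008 begins on a Saturday, so the first Monday is Nov 3 (2 days later).
The 2nd Monday is 1 weeks later: 3 + 7 = 10.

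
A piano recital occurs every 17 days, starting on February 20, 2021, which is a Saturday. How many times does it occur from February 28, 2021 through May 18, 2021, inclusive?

5

Occurrences land 17·i days after February 20, 2021 for i = 0, 1, 2, …
February 28, 2021 is 8 days after the start; 8 ÷ 17 = 0 remainder 8; since the remainder is 8, round up to i = 1. First occurrence in the window: #2 on March 9, 2021 (1×17 = 17 days in).
May 18, 2021 is 87 days after the start; 87 ÷ 17 = 5 remainder 2. Last occurrence in the window: #6 on May 16, 2021.
Occurrences #2 through #6: 5 in total.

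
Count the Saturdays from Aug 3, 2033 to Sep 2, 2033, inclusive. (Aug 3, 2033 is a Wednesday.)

4

Aug 3, 2033 is a Wednesday; the first Saturday on or after it is Aug 6, 2033 (3 days later).
From Aug 6, 2033 to Sep 2, 2033: 25 + 2 = 27 days (rest of Aug, Sep).
27 ÷ 7 = 3 full weeks with remainder 6, so 3 more Saturdays after the first → 4.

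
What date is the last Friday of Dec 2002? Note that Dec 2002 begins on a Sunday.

Dec 27, 2002

Dec 2002 begins on a Sunday, so the first Friday is Dec 6 (5 days later).
Dec 2002 has 31 days. Adding weeks: 6, 13, 20, 27 — the last one ≤ 31 is the 27th.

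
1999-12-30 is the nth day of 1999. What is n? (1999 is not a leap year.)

364

Days in months before December: 31 + 28 + 31 + 30 + 31 + 30 + 31 + 31 + 30 + 31 + 30 = 334.
Plus 30 days into December → day 364.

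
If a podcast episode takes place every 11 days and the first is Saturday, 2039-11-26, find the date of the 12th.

2040-03-26

The 12th occurrence is 11 intervals after the first: 11 × 11 = 121 days after 2039-11-26.
November has 30 days — 4 days to the end of November leaves 117.
December has 31 days (86 left).
January has 31 days (55 left).
February has 29 days (26 left).
26 days into March → 2040-03-26.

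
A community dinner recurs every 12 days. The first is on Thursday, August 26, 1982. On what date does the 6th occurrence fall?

The 6th occurrence is 5 intervals after the first: 5 × 12 = 60 days after August 26, 1982.
August has 31 days — 5 days to the end of August leaves 55.
September has 30 days (25 left).
25 days into October → October 25, 1982.

October 25, 1982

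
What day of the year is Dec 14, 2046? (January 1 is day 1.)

Days in months before Dec: 31 + 28 + 31 + 30 + 31 + 30 + 31 + 31 + 30 + 31 + 30 = 334.
Plus 14 days into Dec → day 348.

348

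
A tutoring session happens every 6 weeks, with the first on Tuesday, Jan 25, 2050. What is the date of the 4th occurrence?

The 4th occurrence is 3 intervals after the first: 3 × 42 = 126 days after Jan 25, 2050.
Jan has 31 days — 6 days to the end of Jan leaves 120.
Feb has 28 days (92 left).
Mar has 31 days (61 left).
Apr has 30 days (31 left).
31 days into May → May 31, 2050.

May 31, 2050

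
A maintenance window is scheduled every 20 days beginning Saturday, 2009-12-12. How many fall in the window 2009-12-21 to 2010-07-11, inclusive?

Occurrences land 20·i days after 2009-12-12 for i = 0, 1, 2, …
2009-12-21 is 9 days after the start; 9 ÷ 20 = 0 remainder 9; since the remainder is 9, round up to i = 1. First occurrence in the window: #2 on 2010-01-01 (1×20 = 20 days in).
2010-07-11 is 211 days after the start; 211 ÷ 20 = 10 remainder 11. Last occurrence in the window: #11 on 2010-06-30.
Occurrences #2 through #11: 10 in total.

10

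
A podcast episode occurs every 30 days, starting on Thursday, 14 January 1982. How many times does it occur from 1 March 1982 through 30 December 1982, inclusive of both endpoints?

10

Occurrences land 30·i days after 14 January 1982 for i = 0, 1, 2, …
1 March 1982 is 46 days after the start; 46 ÷ 30 = 1 remainder 16; since the remainder is 16, round up to i = 2. First occurrence in the window: #3 on 15 March 1982 (2×30 = 60 days in).
30 December 1982 is 350 days after the start; 350 ÷ 30 = 11 remainder 20. Last occurrence in the window: #12 on 10 December 1982.
Occurrences #3 through #12: 10 in total.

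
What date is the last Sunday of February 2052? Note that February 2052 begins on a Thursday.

25 February 2052

February 2052 begins on a Thursday, so the first Sunday is February 4 (3 days later).
February 2052 has 29 days. Adding weeks: 4, 11, 18, 25 — the last one ≤ 29 is the 25th.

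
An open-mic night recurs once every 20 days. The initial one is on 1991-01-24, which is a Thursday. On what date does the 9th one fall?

The 9th occurrence is 8 intervals after the first: 8 × 20 = 160 days after 1991-01-24.
January has 31 days — 7 days to the end of January leaves 153.
February has 28 days (125 left).
March has 31 days (94 left).
April has 30 days (64 left).
May has 31 days (33 left).
June has 30 days (3 left).
3 days into July → 1991-07-03.

1991-07-03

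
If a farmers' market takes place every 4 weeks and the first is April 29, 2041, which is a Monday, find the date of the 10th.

The 10th occurrence is 9 intervals after the first: 9 × 28 = 252 days after April 29, 2041.
April has 30 days — 1 day to the end of April leaves 251.
May has 31 days (220 left).
June has 30 days (190 left).
July has 31 days (159 left).
August has 31 days (128 left).
September has 30 days (98 left).
October has 31 days (67 left).
November has 30 days (37 left).
December has 31 days (6 left).
6 days into January → January 6, 2042.

January 6, 2042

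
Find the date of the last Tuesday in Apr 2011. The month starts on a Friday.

Apr 2011 begins on a Friday, so the first Tuesday is Apr 5 (4 days later).
Apr 2011 has 30 days. Adding weeks: 5, 12, 19, 26 — the last one ≤ 30 is the 26th.

Apr 26, 2011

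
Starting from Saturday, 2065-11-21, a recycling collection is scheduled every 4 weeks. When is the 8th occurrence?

The 8th occurrence is 7 intervals after the first: 7 × 28 = 196 days after 2065-11-21.
November has 30 days — 9 days to the end of November leaves 187.
December has 31 days (156 left).
January has 31 days (125 left).
February has 28 days (97 left).
March has 31 days (66 left).
April has 30 days (36 left).
May has 31 days (5 left).
5 days into June → 2066-06-05.

2066-06-05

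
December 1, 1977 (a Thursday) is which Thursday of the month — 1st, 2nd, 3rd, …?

Day 1 falls in week ⌈1/7⌉ of the month.
Days 1–7 hold the 1st Thursday, 8–14 the 2nd, 15–21 the 3rd, 22–28 the 4th, 29–31 the 5th.
1 is in the range for the 1st.

1st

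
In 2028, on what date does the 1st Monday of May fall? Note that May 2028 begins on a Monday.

May 2028 begins on a Monday, so the first Monday is May 1.

May 1, 2028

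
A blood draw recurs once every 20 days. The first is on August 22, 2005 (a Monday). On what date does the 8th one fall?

The 8th occurrence is 7 intervals after the first: 7 × 20 = 140 days after August 22, 2005.
August has 31 days — 9 days to the end of August leaves 131.
September has 30 days (101 left).
October has 31 days (70 left).
November has 30 days (40 left).
December has 31 days (9 left).
9 days into January → January 9, 2006.

January 9, 2006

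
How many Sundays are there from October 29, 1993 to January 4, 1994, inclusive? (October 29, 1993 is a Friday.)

October 29, 1993 is a Friday; the first Sunday on or after it is October 31, 1993 (2 days later).
From October 31, 1993 to January 4, 1994: 0 + 30 + 31 + 4 = 65 days (rest of October, November, December, January).
65 ÷ 7 = 9 full weeks with remainder 2, so 9 more Sundays after the first → 10.

10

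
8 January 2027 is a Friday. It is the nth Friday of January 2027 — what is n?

Day 8 falls in week ⌈8/7⌉ of the month.
Days 1–7 hold the 1st Friday, 8–14 the 2nd, 15–21 the 3rd, 22–28 the 4th, 29–31 the 5th.
8 is in the range for the 2nd.

2nd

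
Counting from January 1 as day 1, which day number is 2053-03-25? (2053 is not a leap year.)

84

Days in months before March: 31 + 28 = 59.
Plus 25 days into March → day 84.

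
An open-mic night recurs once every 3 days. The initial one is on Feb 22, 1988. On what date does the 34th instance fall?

The 34th occurrence is 33 intervals after the first: 33 × 3 = 99 days after Feb 22, 1988.
Feb has 29 days — 7 days to the end of Feb leaves 92.
Mar has 31 days (61 left).
Apr has 30 days (31 left).
31 days into May → May 31, 1988.

May 31, 1988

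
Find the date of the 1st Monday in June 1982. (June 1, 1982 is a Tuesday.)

June 1982 begins on a Tuesday, so the first Monday is June 7 (6 days later).

June 7, 1982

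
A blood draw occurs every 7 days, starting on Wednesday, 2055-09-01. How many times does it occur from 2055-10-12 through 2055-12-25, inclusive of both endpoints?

11

Occurrences land 7·i days after 2055-09-01 for i = 0, 1, 2, …
2055-10-12 is 41 days after the start; 41 ÷ 7 = 5 remainder 6; since the remainder is 6, round up to i = 6. First occurrence in the window: #7 on 2055-10-13 (6×7 = 42 days in).
2055-12-25 is 115 days after the start; 115 ÷ 7 = 16 remainder 3. Last occurrence in the window: #17 on 2055-12-22.
Occurrences #7 through #17: 11 in total.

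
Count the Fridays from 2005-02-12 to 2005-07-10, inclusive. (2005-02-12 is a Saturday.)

2005-02-12 is a Saturday; the first Friday on or after it is 2005-02-18 (6 days later).
From 2005-02-18 to 2005-07-10: 10 + 31 + 30 + 31 + 30 + 10 = 142 days (rest of February, March, April, May, June, July).
142 ÷ 7 = 20 full weeks with remainder 2, so 20 more Fridays after the first → 21.

21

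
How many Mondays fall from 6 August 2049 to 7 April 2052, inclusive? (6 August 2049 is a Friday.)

6 August 2049 is a Friday; the first Monday on or after it is 9 August 2049 (3 days later).
From 9 August 2049 to 7 April 2052: 144 + 365 + 365 + 98 = 972 days (rest of 2049, 2050, 2051, to 7 April 2052 in 2052).
972 ÷ 7 = 138 full weeks with remainder 6, so 138 more Mondays after the first → 139.

139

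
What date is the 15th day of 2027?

January 15, 2027

15 into January → January 15.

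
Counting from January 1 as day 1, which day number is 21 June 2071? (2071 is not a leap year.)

172

Days in months before June: 31 + 28 + 31 + 30 + 31 = 151.
Plus 21 days into June → day 172.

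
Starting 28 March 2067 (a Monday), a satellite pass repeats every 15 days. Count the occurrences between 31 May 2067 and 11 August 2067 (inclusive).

5

Occurrences land 15·i days after 28 March 2067 for i = 0, 1, 2, …
31 May 2067 is 64 days after the start; 64 ÷ 15 = 4 remainder 4; since the remainder is 4, round up to i = 5. First occurrence in the window: #6 on 11 June 2067 (5×15 = 75 days in).
11 August 2067 is 136 days after the start; 136 ÷ 15 = 9 remainder 1. Last occurrence in the window: #10 on 10 August 2067.
Occurrences #6 through #10: 5 in total.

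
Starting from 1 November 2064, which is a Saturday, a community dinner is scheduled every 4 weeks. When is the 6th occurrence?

21 March 2065

The 6th occurrence is 5 intervals after the first: 5 × 28 = 140 days after 1 November 2064.
November has 30 days — 29 days to the end of November leaves 111.
December has 31 days (80 left).
January has 31 days (49 left).
February has 28 days (21 left).
21 days into March → 21 March 2065.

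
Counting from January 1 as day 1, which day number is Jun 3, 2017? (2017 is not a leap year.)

154

Days in months before Jun: 31 + 28 + 31 + 30 + 31 = 151.
Plus 3 days into Jun → day 154.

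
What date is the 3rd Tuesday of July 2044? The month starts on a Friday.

2044-07-19

July 2044 begins on a Friday, so the first Tuesday is July 5 (4 days later).
The 3rd Tuesday is 2 weeks later: 5 + 14 = 19.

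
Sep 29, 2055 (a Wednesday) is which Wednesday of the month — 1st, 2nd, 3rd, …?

Day 29 falls in week ⌈29/7⌉ of the month.
Days 1–7 hold the 1st Wednesday, 8–14 the 2nd, 15–21 the 3rd, 22–28 the 4th, 29–31 the 5th.
29 is in the range for the 5th.

5th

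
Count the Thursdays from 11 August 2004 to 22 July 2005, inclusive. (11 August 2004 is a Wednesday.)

11 August 2004 is a Wednesday; the first Thursday on or after it is 12 August 2004 (1 day later).
From 12 August 2004 to 22 July 2005: 141 + 203 = 344 days (rest of 2004, to 22 July 2005 in 2005).
344 ÷ 7 = 49 full weeks with remainder 1, so 49 more Thursdays after the first → 50.

50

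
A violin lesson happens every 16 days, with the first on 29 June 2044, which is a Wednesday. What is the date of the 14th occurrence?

The 14th occurrence is 13 intervals after the first: 13 × 16 = 208 days after 29 June 2044.
June has 30 days — 1 day to the end of June leaves 207.
July has 31 days (176 left).
August has 31 days (145 left).
September has 30 days (115 left).
October has 31 days (84 left).
November has 30 days (54 left).
December has 31 days (23 left).
23 days into January → 23 January 2045.

23 January 2045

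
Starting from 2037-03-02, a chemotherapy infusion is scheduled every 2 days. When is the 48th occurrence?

The 48th occurrence is 47 intervals after the first: 47 × 2 = 94 days after 2037-03-02.
March has 31 days — 29 days to the end of March leaves 65.
April has 30 days (35 left).
May has 31 days (4 left).
4 days into June → 2037-06-04.

2037-06-04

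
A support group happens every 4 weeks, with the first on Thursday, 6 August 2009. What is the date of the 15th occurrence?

The 15th occurrence is 14 intervals after the first: 14 × 28 = 392 days after 6 August 2009.
August has 31 days — 25 days to the end of August leaves 367.
September has 30 days (337 left).
October has 31 days (306 left).
November has 30 days (276 left).
December has 31 days (245 left).
January has 31 days (214 left).
February has 28 days (186 left).
March has 31 days (155 left).
April has 30 days (125 left).
May has 31 days (94 left).
June has 30 days (64 left).
July has 31 days (33 left).
August has 31 days (2 left).
2 days into September → 2 September 2010.

2 September 2010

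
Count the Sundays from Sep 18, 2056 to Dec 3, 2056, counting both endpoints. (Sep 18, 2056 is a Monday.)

11

Sep 18, 2056 is a Monday; the first Sunday on or after it is Sep 24, 2056 (6 days later).
From Sep 24, 2056 to Dec 3, 2056: 6 + 31 + 30 + 3 = 70 days (rest of Sep, Oct, Nov, Dec).
70 ÷ 7 = 10 full weeks with remainder 0, so 10 more Sundays after the first → 11.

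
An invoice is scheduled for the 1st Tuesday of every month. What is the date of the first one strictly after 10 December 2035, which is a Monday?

December 2035 starts on a Saturday, so its 1st Tuesday is 4 December 2035 (3 days in).
That is not after 10 December 2035, so look at January 2036.
January 2036 starts on a Tuesday, so its 1st Tuesday is 1 January 2036.

1 January 2036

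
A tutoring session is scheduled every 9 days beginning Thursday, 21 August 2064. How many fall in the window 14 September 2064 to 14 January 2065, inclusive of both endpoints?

Occurrences land 9·i days after 21 August 2064 for i = 0, 1, 2, …
14 September 2064 is 24 days after the start; 24 ÷ 9 = 2 remainder 6; since the remainder is 6, round up to i = 3. First occurrence in the window: #4 on 17 September 2064 (3×9 = 27 days in).
14 January 2065 is 146 days after the start; 146 ÷ 9 = 16 remainder 2. Last occurrence in the window: #17 on 12 January 2065.
Occurrences #4 through #17: 14 in total.

14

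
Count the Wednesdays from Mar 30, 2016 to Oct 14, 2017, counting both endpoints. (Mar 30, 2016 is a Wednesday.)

Mar 30, 2016 is a Wednesday; the first Wednesday on or after it is Mar 30, 2016.
From Mar 30, 2016 to Oct 14, 2017: 276 + 287 = 563 days (rest of 2016, to Oct 14, 2017 in 2017).
563 ÷ 7 = 80 full weeks with remainder 3, so 80 more Wednesdays after the first → 81.

81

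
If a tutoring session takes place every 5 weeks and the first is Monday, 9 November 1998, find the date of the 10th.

20 September 1999

The 10th occurrence is 9 intervals after the first: 9 × 35 = 315 days after 9 November 1998.
November has 30 days — 21 days to the end of November leaves 294.
December has 31 days (263 left).
January has 31 days (232 left).
February has 28 days (204 left).
March has 31 days (173 left).
April has 30 days (143 left).
May has 31 days (112 left).
June has 30 days (82 left).
July has 31 days (51 left).
August has 31 days (20 left).
20 days into September → 20 September 1999.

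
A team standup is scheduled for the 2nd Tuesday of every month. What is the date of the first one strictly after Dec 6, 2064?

Dec 2064 starts on a Monday; its first Tuesday is the 2nd, so the 2nd Tuesday is the 9th — Dec 9, 2064.
Dec 9, 2064 is after Dec 6, 2064, so that is the next one.

Dec 9, 2064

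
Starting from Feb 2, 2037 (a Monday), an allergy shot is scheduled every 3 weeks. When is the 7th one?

Jun 8, 2037

The 7th occurrence is 6 intervals after the first: 6 × 21 = 126 days after Feb 2, 2037.
Feb has 28 days — 26 days to the end of Feb leaves 100.
Mar has 31 days (69 left).
Apr has 30 days (39 left).
May has 31 days (8 left).
8 days into Jun → Jun 8, 2037.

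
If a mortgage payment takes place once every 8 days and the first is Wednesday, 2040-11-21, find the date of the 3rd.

The 3rd occurrence is 2 intervals after the first: 2 × 8 = 16 days after 2040-11-21.
November has 30 days — 9 days to the end of November leaves 7.
7 days into December → 2040-12-07.

2040-12-07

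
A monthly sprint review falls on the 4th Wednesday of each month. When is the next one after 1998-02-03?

1998-02-25

February 1998 starts on a Sunday; its first Wednesday is the 4th, so the 4th Wednesday is the 25th — 1998-02-25.
1998-02-25 is after 1998-02-03, so that is the next one.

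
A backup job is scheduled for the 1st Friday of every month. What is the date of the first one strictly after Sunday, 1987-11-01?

1987-11-06

November 1987 starts on a Sunday, so its 1st Friday is 1987-11-06 (5 days in).
1987-11-06 is after 1987-11-01, so that is the next one.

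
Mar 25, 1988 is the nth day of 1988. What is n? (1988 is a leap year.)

Days in months before Mar: 31 + 29 = 60.
Plus 25 days into Mar → day 85.

85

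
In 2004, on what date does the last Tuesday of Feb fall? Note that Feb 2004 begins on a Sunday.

Feb 24, 2004

Feb 2004 begins on a Sunday, so the first Tuesday is Feb 3 (2 days later).
Feb 2004 has 29 days. Adding weeks: 3, 10, 17, 24 — the last one ≤ 29 is the 24th.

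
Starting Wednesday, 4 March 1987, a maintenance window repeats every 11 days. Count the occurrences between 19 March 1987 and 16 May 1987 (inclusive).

Occurrences land 11·i days after 4 March 1987 for i = 0, 1, 2, …
19 March 1987 is 15 days after the start; 15 ÷ 11 = 1 remainder 4; since the remainder is 4, round up to i = 2. First occurrence in the window: #3 on 26 March 1987 (2×11 = 22 days in).
16 May 1987 is 73 days after the start; 73 ÷ 11 = 6 remainder 7. Last occurrence in the window: #7 on 9 May 1987.
Occurrences #3 through #7: 5 in total.

5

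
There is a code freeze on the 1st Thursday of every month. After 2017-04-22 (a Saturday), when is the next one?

April 2017 starts on a Saturday, so its 1st Thursday is 2017-04-06 (5 days in).
That is not after 2017-04-22, so look at May 2017.
May 2017 starts on a Monday, so its 1st Thursday is 2017-05-04 (3 days in).

2017-05-04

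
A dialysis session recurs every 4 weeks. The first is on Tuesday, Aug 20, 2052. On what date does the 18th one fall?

Dec 9, 2053

The 18th occurrence is 17 intervals after the first: 17 × 28 = 476 days after Aug 20, 2052.
Aug has 31 days — 11 days to the end of Aug leaves 465.
From end of Aug to end of 2052 is 122 days (343 left).
Jan has 31 days (312 left).
Feb has 28 days (284 left).
Mar has 31 days (253 left).
Apr has 30 days (223 left).
May has 31 days (192 left).
Jun has 30 days (162 left).
Jul has 31 days (131 left).
Aug has 31 days (100 left).
Sep has 30 days (70 left).
Oct has 31 days (39 left).
Nov has 30 days (9 left).
9 days into Dec → Dec 9, 2053.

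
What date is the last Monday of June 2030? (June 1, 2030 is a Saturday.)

June 2030 begins on a Saturday, so the first Monday is June 3 (2 days later).
June 2030 has 30 days. Adding weeks: 3, 10, 17, 24 — the last one ≤ 30 is the 24th.

24 June 2030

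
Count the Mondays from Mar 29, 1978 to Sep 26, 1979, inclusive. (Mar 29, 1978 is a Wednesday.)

Mar 29, 1978 is a Wednesday; the first Monday on or after it is Apr 3, 1978 (5 days later).
From Apr 3, 1978 to Sep 26, 1979: 272 + 269 = 541 days (rest of 1978, to Sep 26, 1979 in 1979).
541 ÷ 7 = 77 full weeks with remainder 2, so 77 more Mondays after the first → 78.

78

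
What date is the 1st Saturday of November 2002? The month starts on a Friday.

2002-11-02

November 2002 begins on a Friday, so the first Saturday is November 2 (1 day later).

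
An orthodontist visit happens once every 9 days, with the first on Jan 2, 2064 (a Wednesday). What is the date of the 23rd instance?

The 23rd occurrence is 22 intervals after the first: 22 × 9 = 198 days after Jan 2, 2064.
Jan has 31 days — 29 days to the end of Jan leaves 169.
Feb has 29 days (140 left).
Mar has 31 days (109 left).
Apr has 30 days (79 left).
May has 31 days (48 left).
Jun has 30 days (18 left).
18 days into Jul → Jul 18, 2064.

Jul 18, 2064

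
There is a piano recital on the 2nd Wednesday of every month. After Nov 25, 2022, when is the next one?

Dec 14, 2022

Nov 2022 starts on a Tuesday; its first Wednesday is the 2nd, so the 2nd Wednesday is the 9th — Nov 9, 2022.
That is not after Nov 25, 2022, so look at Dec 2022.
Dec 2022 starts on a Thursday; its first Wednesday is the 7th, so the 2nd Wednesday is the 14th — Dec 14, 2022.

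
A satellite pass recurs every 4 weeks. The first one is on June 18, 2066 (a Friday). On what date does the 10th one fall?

The 10th occurrence is 9 intervals after the first: 9 × 28 = 252 days after June 18, 2066.
June has 30 days — 12 days to the end of June leaves 240.
July has 31 days (209 left).
August has 31 days (178 left).
September has 30 days (148 left).
October has 31 days (117 left).
November has 30 days (87 left).
December has 31 days (56 left).
January has 31 days (25 left).
25 days into February → February 25, 2067.

February 25, 2067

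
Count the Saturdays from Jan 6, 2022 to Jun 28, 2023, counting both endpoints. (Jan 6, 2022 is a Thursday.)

Jan 6, 2022 is a Thursday; the first Saturday on or after it is Jan 8, 2022 (2 days later).
From Jan 8, 2022 to Jun 28, 2023: 357 + 179 = 536 days (rest of 2022, to Jun 28, 2023 in 2023).
536 ÷ 7 = 76 full weeks with remainder 4, so 76 more Saturdays after the first → 77.

77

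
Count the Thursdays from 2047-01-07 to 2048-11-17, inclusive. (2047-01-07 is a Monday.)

97

2047-01-07 is a Monday; the first Thursday on or after it is 2047-01-10 (3 days later).
From 2047-01-10 to 2048-11-17: 355 + 322 = 677 days (rest of 2047, to 2048-11-17 in 2048).
677 ÷ 7 = 96 full weeks with remainder 5, so 96 more Thursdays after the first → 97.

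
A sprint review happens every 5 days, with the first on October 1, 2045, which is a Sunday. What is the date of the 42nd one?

April 24, 2046

The 42nd occurrence is 41 intervals after the first: 41 × 5 = 205 days after October 1, 2045.
October has 31 days — 30 days to the end of October leaves 175.
November has 30 days (145 left).
December has 31 days (114 left).
January has 31 days (83 left).
February has 28 days (55 left).
March has 31 days (24 left).
24 days into April → April 24, 2046.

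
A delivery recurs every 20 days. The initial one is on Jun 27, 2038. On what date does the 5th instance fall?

Sep 15, 2038

The 5th occurrence is 4 intervals after the first: 4 × 20 = 80 days after Jun 27, 2038.
Jun has 30 days — 3 days to the end of Jun leaves 77.
Jul has 31 days (46 left).
Aug has 31 days (15 left).
15 days into Sep → Sep 15, 2038.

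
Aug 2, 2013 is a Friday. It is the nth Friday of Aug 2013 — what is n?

Day 2 falls in week ⌈2/7⌉ of the month.
Days 1–7 hold the 1st Friday, 8–14 the 2nd, 15–21 the 3rd, 22–28 the 4th, 29–31 the 5th.
2 is in the range for the 1st.

1st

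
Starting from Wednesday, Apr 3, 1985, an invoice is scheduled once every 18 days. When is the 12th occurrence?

Oct 18, 1985

The 12th occurrence is 11 intervals after the first: 11 × 18 = 198 days after Apr 3, 1985.
Apr has 30 days — 27 days to the end of Apr leaves 171.
May has 31 days (140 left).
Jun has 30 days (110 left).
Jul has 31 days (79 left).
Aug has 31 days (48 left).
Sep has 30 days (18 left).
18 days into Oct → Oct 18, 1985.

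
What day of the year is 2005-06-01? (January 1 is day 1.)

152

Days in months before June: 31 + 28 + 31 + 30 + 31 = 151.
Plus 1 day into June → day 152.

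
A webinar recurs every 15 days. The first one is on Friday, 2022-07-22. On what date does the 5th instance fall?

2022-09-20

The 5th occurrence is 4 intervals after the first: 4 × 15 = 60 days after 2022-07-22.
July has 31 days — 9 days to the end of July leaves 51.
August has 31 days (20 left).
20 days into September → 2022-09-20.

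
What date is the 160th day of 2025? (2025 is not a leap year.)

9 June 2025

January has 31 days (160 − 31 = 129 remain).
February has 28 days (129 − 28 = 101 remain).
March has 31 days (101 − 31 = 70 remain).
April has 30 days (70 − 30 = 40 remain).
May has 31 days (40 − 31 = 9 remain).
9 into June → June 9.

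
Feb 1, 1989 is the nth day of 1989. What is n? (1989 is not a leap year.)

32

Days in months before Feb: 31 = 31.
Plus 1 day into Feb → day 32.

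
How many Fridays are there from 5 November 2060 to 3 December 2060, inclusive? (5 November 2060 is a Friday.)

5

5 November 2060 is a Friday; the first Friday on or after it is 5 November 2060.
From 5 November 2060 to 3 December 2060: 25 + 3 = 28 days (rest of November, December).
28 ÷ 7 = 4 full weeks with remainder 0, so 4 more Fridays after the first → 5.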